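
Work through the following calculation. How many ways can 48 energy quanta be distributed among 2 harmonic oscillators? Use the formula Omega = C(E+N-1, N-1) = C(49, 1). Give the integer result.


Step 1: Use binomial coefficient C(49, 1)
Step 2: Numerator = 49! / 48!
Step 3: Denominator = 1!
Step 4: Omega = 49

49


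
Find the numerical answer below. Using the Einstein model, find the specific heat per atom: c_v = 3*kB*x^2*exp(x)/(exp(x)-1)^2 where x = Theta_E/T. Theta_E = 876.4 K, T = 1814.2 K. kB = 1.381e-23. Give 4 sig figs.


Step 1: x = Theta_E/T = 876.4/1814.2 = 0.4831
Step 2: x^2 = 0.2334
Step 3: exp(x) = 1.621
Step 4: c_v = 3*1.381e-23*0.2334*1.621/(1.621-1)^2 = 4.063e-23

4.063e-23


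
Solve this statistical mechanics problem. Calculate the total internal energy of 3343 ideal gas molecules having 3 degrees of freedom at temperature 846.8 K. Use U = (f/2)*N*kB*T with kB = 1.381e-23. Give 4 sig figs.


Step 1: f/2 = 3/2 = 1.5
Step 2: N*kB*T = 3343*1.381e-23*846.8 = 3.909e-17
Step 3: U = 1.5 * 3.909e-17 = 5.864e-17 J

5.864e-17


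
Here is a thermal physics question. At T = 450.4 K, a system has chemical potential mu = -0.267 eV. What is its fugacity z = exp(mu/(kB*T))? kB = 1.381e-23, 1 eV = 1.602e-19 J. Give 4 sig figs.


Step 1: Convert mu to Joules: -0.267*1.602e-19 = -4.277e-20 J
Step 2: kB*T = 1.381e-23*450.4 = 6.22e-21 J
Step 3: mu/(kB*T) = -6.877
Step 4: z = exp(-6.877) = 0.001032

0.001032


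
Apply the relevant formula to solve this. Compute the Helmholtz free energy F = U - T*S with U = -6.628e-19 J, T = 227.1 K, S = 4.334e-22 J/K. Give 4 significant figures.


Step 1: T*S = 227.1 * 4.334e-22 = 9.843e-20 J
Step 2: F = U - T*S = -6.628e-19 - 9.843e-20
Step 3: F = -7.612e-19 J

-7.612e-19


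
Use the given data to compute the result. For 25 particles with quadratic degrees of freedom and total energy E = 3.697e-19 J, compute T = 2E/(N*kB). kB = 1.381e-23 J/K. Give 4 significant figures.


Step 1: Numerator = 2*E = 2*3.697e-19 = 7.394e-19 J
Step 2: Denominator = N*kB = 25*1.381e-23 = 3.452e-22
Step 3: T = 7.394e-19 / 3.452e-22 = 2142 K

2142


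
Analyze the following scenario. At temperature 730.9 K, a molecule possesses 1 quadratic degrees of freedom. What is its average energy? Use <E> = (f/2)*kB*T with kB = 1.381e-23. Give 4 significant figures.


Step 1: f/2 = 1/2 = 0.5
Step 2: kB*T = 1.381e-23 * 730.9 = 1.009e-20
Step 3: <E> = 0.5 * 1.009e-20 = 5.047e-21 J

5.047e-21


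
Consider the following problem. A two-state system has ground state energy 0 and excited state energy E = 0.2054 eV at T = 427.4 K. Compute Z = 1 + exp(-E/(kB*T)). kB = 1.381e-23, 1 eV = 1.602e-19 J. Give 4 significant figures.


Step 1: Compute beta*E = E*eV/(kB*T) = 0.2054*1.602e-19/(1.381e-23*427.4) = 5.575
Step 2: exp(-beta*E) = exp(-5.575) = 0.003792
Step 3: Z = 1 + 0.003792 = 1.004

1.004


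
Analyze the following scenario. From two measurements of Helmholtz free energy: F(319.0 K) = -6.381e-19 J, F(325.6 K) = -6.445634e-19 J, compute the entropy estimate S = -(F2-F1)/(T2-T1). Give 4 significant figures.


Step 1: dF = F2 - F1 = -6.445634e-19 - (-6.381e-19) = -6.4634e-21 J
Step 2: dT = T2 - T1 = 325.6 - 319.0 = 6.6 K
Step 3: S = -dF/dT = -(-6.4634e-21)/6.6 = 9.793e-22 J/K

9.793e-22


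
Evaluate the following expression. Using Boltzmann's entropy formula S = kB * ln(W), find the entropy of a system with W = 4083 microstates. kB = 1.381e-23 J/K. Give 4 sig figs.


Step 1: ln(W) = ln(4083) = 8.315
Step 2: S = kB * ln(W) = 1.381e-23 * 8.315
Step 3: S = 1.148e-22 J/K

1.148e-22


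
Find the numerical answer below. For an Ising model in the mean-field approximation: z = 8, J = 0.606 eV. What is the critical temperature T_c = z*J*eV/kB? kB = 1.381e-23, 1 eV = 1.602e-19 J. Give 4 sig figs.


Step 1: z*J = 8*0.606 = 4.848 eV
Step 2: Convert to Joules: 4.848*1.602e-19 = 7.766e-19 J
Step 3: T_c = 7.766e-19 / 1.381e-23 = 5.624e+04 K

5.624e+04


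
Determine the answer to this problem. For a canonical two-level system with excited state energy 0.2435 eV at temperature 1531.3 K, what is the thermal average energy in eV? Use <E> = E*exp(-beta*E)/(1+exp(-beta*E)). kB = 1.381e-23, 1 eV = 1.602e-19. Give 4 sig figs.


Step 1: beta*E = 0.2435*1.602e-19/(1.381e-23*1531.3) = 1.845
Step 2: exp(-beta*E) = 0.1581
Step 3: <E> = 0.2435*0.1581/(1+0.1581) = 0.03324 eV

0.03324


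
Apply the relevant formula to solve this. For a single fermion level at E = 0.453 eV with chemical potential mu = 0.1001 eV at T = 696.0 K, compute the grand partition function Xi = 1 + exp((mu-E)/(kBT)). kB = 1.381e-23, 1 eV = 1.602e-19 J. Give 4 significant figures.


Step 1: (mu - E) = 0.1001 - 0.453 = -0.3529 eV
Step 2: x = (mu-E)*eV/(kB*T) = -0.3529*1.602e-19/(1.381e-23*696.0) = -5.882
Step 3: exp(x) = 0.00279
Step 4: Xi = 1 + 0.00279 = 1.003

1.003


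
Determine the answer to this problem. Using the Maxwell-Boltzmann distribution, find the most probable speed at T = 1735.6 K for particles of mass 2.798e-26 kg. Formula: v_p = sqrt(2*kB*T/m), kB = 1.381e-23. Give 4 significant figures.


Step 1: Numerator = 2*kB*T = 2*1.381e-23*1735.6 = 4.794e-20
Step 2: Ratio = 4.794e-20 / 2.798e-26 = 1.713e+06
Step 3: v_p = sqrt(1.713e+06) = 1309 m/s

1309


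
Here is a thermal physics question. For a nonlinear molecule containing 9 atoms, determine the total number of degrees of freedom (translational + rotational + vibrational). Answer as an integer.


Step 1: Translational DOF = 3
Step 2: Rotational DOF (nonlinear) = 3
Step 3: Vibrational DOF = 3*9 - 6 = 21
Step 4: Total = 3 + 3 + 21 = 27

27


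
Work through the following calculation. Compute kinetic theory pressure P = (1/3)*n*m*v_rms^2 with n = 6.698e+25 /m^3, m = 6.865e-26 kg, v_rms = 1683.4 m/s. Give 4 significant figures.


Step 1: v_rms^2 = 1683.4^2 = 2.834e+06
Step 2: n*m = 6.698e+25*6.865e-26 = 4.598
Step 3: P = (1/3)*4.598*2.834e+06 = 4.343e+06 Pa

4.343e+06


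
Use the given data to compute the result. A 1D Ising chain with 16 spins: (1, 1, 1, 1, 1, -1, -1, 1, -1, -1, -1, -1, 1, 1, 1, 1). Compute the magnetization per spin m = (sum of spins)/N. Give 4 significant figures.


Step 1: Count up spins (+1): 10, down spins (-1): 6
Step 2: Total magnetization M = 10 - 6 = 4
Step 3: m = M/N = 4/16 = 0.25

0.25


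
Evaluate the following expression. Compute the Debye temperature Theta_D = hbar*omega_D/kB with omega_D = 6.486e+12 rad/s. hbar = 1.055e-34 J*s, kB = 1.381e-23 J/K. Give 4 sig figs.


Step 1: hbar*omega_D = 1.055e-34 * 6.486e+12 = 6.843e-22 J
Step 2: Theta_D = 6.843e-22 / 1.381e-23
Step 3: Theta_D = 49.55 K

49.55


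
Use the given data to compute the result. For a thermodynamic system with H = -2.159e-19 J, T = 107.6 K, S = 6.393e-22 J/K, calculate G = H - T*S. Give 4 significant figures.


Step 1: T*S = 107.6 * 6.393e-22 = 6.879e-20 J
Step 2: G = H - T*S = -2.159e-19 - 6.879e-20
Step 3: G = -2.847e-19 J

-2.847e-19


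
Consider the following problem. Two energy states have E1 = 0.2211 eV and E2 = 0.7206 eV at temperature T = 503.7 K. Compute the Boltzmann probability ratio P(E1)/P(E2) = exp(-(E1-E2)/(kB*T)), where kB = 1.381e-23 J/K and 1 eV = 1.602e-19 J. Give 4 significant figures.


Step 1: Compute energy difference dE = E1 - E2 = 0.2211 - 0.7206 = -0.4995 eV
Step 2: Convert to Joules: dE_J = -0.4995 * 1.602e-19 = -8.002e-20 J
Step 3: Compute exponent = -dE_J / (kB * T) = -(-8.002e-20) / (1.381e-23 * 503.7) = 11.5
Step 4: P(E1)/P(E2) = exp(11.5) = 9.907e+04

9.907e+04


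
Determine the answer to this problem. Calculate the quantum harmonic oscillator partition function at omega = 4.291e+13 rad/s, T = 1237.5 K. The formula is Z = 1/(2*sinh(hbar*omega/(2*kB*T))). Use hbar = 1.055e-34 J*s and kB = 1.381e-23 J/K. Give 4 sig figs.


Step 1: Compute x = hbar*omega/(kB*T) = 1.055e-34*4.291e+13/(1.381e-23*1237.5) = 0.2649
Step 2: x/2 = 0.1324
Step 3: sinh(x/2) = 0.1328
Step 4: Z = 1/(2*0.1328) = 3.764

3.764


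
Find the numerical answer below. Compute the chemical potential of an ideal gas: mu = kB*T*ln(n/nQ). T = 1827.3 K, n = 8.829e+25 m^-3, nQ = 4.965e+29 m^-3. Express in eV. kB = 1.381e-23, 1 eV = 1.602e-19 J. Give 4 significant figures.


Step 1: n/nQ = 8.829e+25/4.965e+29 = 0.0001778
Step 2: ln(n/nQ) = -8.635
Step 3: mu = kB*T*ln(n/nQ) = 2.524e-20*-8.635 = -2.179e-19 J
Step 4: Convert to eV: -2.179e-19/1.602e-19 = -1.36 eV

-1.36


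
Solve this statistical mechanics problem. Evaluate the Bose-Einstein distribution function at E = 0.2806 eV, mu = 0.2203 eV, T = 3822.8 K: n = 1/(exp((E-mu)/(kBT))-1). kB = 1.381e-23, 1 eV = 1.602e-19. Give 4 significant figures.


Step 1: (E - mu) = 0.0603 eV
Step 2: x = (E-mu)*eV/(kB*T) = 0.0603*1.602e-19/(1.381e-23*3822.8) = 0.183
Step 3: exp(x) = 1.201
Step 4: n = 1/(exp(x)-1) = 4.98

4.98


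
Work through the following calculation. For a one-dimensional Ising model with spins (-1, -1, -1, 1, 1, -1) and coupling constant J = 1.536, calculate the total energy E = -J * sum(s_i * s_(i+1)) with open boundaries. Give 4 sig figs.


Step 1: Nearest-neighbor products: 1, 1, -1, 1, -1
Step 2: Sum of products = 1
Step 3: E = -1.536 * 1 = -1.536

-1.536


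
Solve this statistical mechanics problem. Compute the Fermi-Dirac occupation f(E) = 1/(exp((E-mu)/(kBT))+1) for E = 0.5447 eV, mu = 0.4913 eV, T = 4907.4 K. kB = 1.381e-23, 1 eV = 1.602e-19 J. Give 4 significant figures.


Step 1: (E - mu) = 0.5447 - 0.4913 = 0.0534 eV
Step 2: Convert: (E-mu)*eV = 8.555e-21 J
Step 3: x = (E-mu)*eV/(kB*T) = 0.1262
Step 4: f = 1/(exp(0.1262)+1) = 0.4685

0.4685


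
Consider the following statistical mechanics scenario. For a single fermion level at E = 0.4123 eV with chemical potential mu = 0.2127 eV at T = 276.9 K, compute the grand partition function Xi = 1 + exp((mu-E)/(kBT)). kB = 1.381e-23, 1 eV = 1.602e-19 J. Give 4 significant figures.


Step 1: (mu - E) = 0.2127 - 0.4123 = -0.1996 eV
Step 2: x = (mu-E)*eV/(kB*T) = -0.1996*1.602e-19/(1.381e-23*276.9) = -8.362
Step 3: exp(x) = 0.0002336
Step 4: Xi = 1 + 0.0002336 = 1

1


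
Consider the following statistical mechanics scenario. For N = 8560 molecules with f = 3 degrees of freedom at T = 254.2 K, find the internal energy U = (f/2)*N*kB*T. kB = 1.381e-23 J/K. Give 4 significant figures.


Step 1: f/2 = 3/2 = 1.5
Step 2: N*kB*T = 8560*1.381e-23*254.2 = 3.005e-17
Step 3: U = 1.5 * 3.005e-17 = 4.507e-17 J

4.507e-17


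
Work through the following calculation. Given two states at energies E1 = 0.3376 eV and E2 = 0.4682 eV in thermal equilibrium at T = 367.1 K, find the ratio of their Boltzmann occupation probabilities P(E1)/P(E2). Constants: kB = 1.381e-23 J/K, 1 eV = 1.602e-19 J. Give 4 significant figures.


Step 1: Compute energy difference dE = E1 - E2 = 0.3376 - 0.4682 = -0.1306 eV
Step 2: Convert to Joules: dE_J = -0.1306 * 1.602e-19 = -2.092e-20 J
Step 3: Compute exponent = -dE_J / (kB * T) = -(-2.092e-20) / (1.381e-23 * 367.1) = 4.127
Step 4: P(E1)/P(E2) = exp(4.127) = 61.99

61.99


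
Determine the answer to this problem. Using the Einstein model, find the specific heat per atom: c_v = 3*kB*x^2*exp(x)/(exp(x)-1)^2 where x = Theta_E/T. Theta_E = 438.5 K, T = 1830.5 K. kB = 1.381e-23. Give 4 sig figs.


Step 1: x = Theta_E/T = 438.5/1830.5 = 0.2396
Step 2: x^2 = 0.05739
Step 3: exp(x) = 1.271
Step 4: c_v = 3*1.381e-23*0.05739*1.271/(1.271-1)^2 = 4.123e-23

4.123e-23


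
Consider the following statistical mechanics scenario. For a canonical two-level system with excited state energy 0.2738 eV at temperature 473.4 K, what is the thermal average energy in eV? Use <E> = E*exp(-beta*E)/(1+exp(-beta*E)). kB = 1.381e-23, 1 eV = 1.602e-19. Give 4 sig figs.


Step 1: beta*E = 0.2738*1.602e-19/(1.381e-23*473.4) = 6.709
Step 2: exp(-beta*E) = 0.00122
Step 3: <E> = 0.2738*0.00122/(1+0.00122) = 0.0003335 eV

0.0003335


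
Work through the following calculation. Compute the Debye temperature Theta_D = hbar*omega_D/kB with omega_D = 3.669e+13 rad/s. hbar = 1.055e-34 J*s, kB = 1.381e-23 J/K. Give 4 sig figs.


Step 1: hbar*omega_D = 1.055e-34 * 3.669e+13 = 3.871e-21 J
Step 2: Theta_D = 3.871e-21 / 1.381e-23
Step 3: Theta_D = 280.3 K

280.3


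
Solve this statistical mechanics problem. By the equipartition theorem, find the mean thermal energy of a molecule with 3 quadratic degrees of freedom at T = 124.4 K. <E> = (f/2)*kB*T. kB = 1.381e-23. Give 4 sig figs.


Step 1: f/2 = 3/2 = 1.5
Step 2: kB*T = 1.381e-23 * 124.4 = 1.718e-21
Step 3: <E> = 1.5 * 1.718e-21 = 2.577e-21 J

2.577e-21


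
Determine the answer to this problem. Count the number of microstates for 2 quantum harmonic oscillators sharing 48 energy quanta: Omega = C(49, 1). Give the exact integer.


Step 1: Use binomial coefficient C(49, 1)
Step 2: Numerator = 49! / 48!
Step 3: Denominator = 1!
Step 4: Omega = 49

49


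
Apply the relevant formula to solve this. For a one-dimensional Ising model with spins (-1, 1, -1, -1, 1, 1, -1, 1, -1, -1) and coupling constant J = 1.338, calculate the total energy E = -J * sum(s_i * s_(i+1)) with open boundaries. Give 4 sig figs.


Step 1: Nearest-neighbor products: -1, -1, 1, -1, 1, -1, -1, -1, 1
Step 2: Sum of products = -3
Step 3: E = -1.338 * -3 = 4.014

4.014


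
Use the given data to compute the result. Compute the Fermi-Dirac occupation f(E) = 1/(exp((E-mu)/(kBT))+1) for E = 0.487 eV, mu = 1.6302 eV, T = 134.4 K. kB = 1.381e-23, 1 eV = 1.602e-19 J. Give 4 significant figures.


Step 1: (E - mu) = 0.487 - 1.6302 = -1.143 eV
Step 2: Convert: (E-mu)*eV = -1.831e-19 J
Step 3: x = (E-mu)*eV/(kB*T) = -98.67
Step 4: f = 1/(exp(-98.67)+1) = 1

1


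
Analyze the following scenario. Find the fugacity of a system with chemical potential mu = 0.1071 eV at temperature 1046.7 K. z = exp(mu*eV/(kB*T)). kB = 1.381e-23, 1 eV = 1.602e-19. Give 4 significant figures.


Step 1: Convert mu to Joules: 0.1071*1.602e-19 = 1.716e-20 J
Step 2: kB*T = 1.381e-23*1046.7 = 1.445e-20 J
Step 3: mu/(kB*T) = 1.187
Step 4: z = exp(1.187) = 3.277

3.277


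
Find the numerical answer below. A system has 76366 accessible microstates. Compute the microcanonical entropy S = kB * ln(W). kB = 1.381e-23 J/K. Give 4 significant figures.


Step 1: ln(W) = ln(76366) = 11.24
Step 2: S = kB * ln(W) = 1.381e-23 * 11.24
Step 3: S = 1.553e-22 J/K

1.553e-22


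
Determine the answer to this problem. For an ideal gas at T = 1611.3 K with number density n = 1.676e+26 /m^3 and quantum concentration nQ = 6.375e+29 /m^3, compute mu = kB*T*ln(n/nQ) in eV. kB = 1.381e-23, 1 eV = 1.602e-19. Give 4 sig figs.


Step 1: n/nQ = 1.676e+26/6.375e+29 = 0.0002629
Step 2: ln(n/nQ) = -8.244
Step 3: mu = kB*T*ln(n/nQ) = 2.225e-20*-8.244 = -1.834e-19 J
Step 4: Convert to eV: -1.834e-19/1.602e-19 = -1.145 eV

-1.145


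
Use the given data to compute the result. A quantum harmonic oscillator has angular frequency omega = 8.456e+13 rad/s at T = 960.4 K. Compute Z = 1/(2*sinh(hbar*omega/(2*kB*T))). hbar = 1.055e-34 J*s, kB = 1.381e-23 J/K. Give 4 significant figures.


Step 1: Compute x = hbar*omega/(kB*T) = 1.055e-34*8.456e+13/(1.381e-23*960.4) = 0.6726
Step 2: x/2 = 0.3363
Step 3: sinh(x/2) = 0.3427
Step 4: Z = 1/(2*0.3427) = 1.459

1.459


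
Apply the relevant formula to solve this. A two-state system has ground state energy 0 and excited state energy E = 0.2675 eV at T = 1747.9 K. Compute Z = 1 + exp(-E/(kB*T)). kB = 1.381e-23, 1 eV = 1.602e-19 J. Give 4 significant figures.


Step 1: Compute beta*E = E*eV/(kB*T) = 0.2675*1.602e-19/(1.381e-23*1747.9) = 1.775
Step 2: exp(-beta*E) = exp(-1.775) = 0.1694
Step 3: Z = 1 + 0.1694 = 1.169

1.169


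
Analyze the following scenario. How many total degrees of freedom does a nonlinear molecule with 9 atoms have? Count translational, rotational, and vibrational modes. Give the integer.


Step 1: Translational DOF = 3
Step 2: Rotational DOF (nonlinear) = 3
Step 3: Vibrational DOF = 3*9 - 6 = 21
Step 4: Total = 3 + 3 + 21 = 27

27


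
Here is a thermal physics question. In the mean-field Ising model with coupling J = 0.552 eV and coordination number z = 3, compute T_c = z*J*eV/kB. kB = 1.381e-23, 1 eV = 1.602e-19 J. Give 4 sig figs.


Step 1: z*J = 3*0.552 = 1.656 eV
Step 2: Convert to Joules: 1.656*1.602e-19 = 2.653e-19 J
Step 3: T_c = 2.653e-19 / 1.381e-23 = 1.921e+04 K

1.921e+04


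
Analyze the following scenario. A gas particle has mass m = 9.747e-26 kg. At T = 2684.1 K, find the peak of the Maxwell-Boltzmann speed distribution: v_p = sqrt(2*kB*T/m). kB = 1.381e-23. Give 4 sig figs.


Step 1: Numerator = 2*kB*T = 2*1.381e-23*2684.1 = 7.413e-20
Step 2: Ratio = 7.413e-20 / 9.747e-26 = 7.606e+05
Step 3: v_p = sqrt(7.606e+05) = 872.1 m/s

872.1


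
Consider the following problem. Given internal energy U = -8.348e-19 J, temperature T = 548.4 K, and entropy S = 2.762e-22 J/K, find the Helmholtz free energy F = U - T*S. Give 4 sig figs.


Step 1: T*S = 548.4 * 2.762e-22 = 1.515e-19 J
Step 2: F = U - T*S = -8.348e-19 - 1.515e-19
Step 3: F = -9.863e-19 J

-9.863e-19


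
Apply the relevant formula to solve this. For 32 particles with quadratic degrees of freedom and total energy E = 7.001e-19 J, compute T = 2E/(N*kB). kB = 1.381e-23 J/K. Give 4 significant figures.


Step 1: Numerator = 2*E = 2*7.001e-19 = 1.4e-18 J
Step 2: Denominator = N*kB = 32*1.381e-23 = 4.419e-22
Step 3: T = 1.4e-18 / 4.419e-22 = 3168 K

3168


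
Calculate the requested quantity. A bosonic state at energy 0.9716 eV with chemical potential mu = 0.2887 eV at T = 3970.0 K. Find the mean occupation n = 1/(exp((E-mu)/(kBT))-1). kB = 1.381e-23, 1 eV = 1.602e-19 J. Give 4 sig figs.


Step 1: (E - mu) = 0.6829 eV
Step 2: x = (E-mu)*eV/(kB*T) = 0.6829*1.602e-19/(1.381e-23*3970.0) = 1.995
Step 3: exp(x) = 7.355
Step 4: n = 1/(exp(x)-1) = 0.1573

0.1573


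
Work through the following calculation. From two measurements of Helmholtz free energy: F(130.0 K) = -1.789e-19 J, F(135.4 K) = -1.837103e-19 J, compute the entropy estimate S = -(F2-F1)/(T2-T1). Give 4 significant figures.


Step 1: dF = F2 - F1 = -1.837103e-19 - (-1.789e-19) = -4.8103e-21 J
Step 2: dT = T2 - T1 = 135.4 - 130.0 = 5.4 K
Step 3: S = -dF/dT = -(-4.8103e-21)/5.4 = 8.908e-22 J/K

8.908e-22


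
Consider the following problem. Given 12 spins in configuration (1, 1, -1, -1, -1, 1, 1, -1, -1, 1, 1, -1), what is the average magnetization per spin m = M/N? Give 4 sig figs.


Step 1: Count up spins (+1): 6, down spins (-1): 6
Step 2: Total magnetization M = 6 - 6 = 0
Step 3: m = M/N = 0/12 = 0

0


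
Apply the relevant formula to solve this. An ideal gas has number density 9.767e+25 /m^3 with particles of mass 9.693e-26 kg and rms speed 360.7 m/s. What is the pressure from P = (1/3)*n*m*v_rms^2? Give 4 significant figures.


Step 1: v_rms^2 = 360.7^2 = 1.301e+05
Step 2: n*m = 9.767e+25*9.693e-26 = 9.467
Step 3: P = (1/3)*9.467*1.301e+05 = 4.106e+05 Pa

4.106e+05


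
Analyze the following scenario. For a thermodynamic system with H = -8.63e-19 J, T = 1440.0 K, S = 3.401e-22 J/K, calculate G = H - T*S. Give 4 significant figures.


Step 1: T*S = 1440.0 * 3.401e-22 = 4.897e-19 J
Step 2: G = H - T*S = -8.63e-19 - 4.897e-19
Step 3: G = -1.353e-18 J

-1.353e-18


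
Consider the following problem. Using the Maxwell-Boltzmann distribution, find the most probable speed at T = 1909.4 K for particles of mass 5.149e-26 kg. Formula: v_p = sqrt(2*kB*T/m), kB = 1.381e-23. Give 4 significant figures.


Step 1: Numerator = 2*kB*T = 2*1.381e-23*1909.4 = 5.274e-20
Step 2: Ratio = 5.274e-20 / 5.149e-26 = 1.024e+06
Step 3: v_p = sqrt(1.024e+06) = 1012 m/s

1012


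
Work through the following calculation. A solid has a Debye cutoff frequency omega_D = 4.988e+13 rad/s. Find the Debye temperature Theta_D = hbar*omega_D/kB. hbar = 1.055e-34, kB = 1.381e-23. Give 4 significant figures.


Step 1: hbar*omega_D = 1.055e-34 * 4.988e+13 = 5.262e-21 J
Step 2: Theta_D = 5.262e-21 / 1.381e-23
Step 3: Theta_D = 381.1 K

381.1


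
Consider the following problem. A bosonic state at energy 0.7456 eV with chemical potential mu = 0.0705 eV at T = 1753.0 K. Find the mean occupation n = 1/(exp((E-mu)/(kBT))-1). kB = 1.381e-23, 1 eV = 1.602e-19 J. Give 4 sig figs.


Step 1: (E - mu) = 0.6751 eV
Step 2: x = (E-mu)*eV/(kB*T) = 0.6751*1.602e-19/(1.381e-23*1753.0) = 4.467
Step 3: exp(x) = 87.13
Step 4: n = 1/(exp(x)-1) = 0.01161

0.01161


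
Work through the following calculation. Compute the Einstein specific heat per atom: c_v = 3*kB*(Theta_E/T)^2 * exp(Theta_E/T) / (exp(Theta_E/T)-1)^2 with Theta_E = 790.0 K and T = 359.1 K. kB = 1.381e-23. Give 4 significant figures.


Step 1: x = Theta_E/T = 790.0/359.1 = 2.2
Step 2: x^2 = 4.84
Step 3: exp(x) = 9.025
Step 4: c_v = 3*1.381e-23*4.84*9.025/(9.025-1)^2 = 2.81e-23

2.81e-23


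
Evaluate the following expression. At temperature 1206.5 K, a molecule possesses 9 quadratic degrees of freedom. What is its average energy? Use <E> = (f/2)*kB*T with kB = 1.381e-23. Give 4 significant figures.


Step 1: f/2 = 9/2 = 4.5
Step 2: kB*T = 1.381e-23 * 1206.5 = 1.666e-20
Step 3: <E> = 4.5 * 1.666e-20 = 7.498e-20 J

7.498e-20


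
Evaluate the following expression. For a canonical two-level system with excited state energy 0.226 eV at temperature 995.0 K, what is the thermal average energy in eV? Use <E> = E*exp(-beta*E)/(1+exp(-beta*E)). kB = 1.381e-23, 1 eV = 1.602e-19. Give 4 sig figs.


Step 1: beta*E = 0.226*1.602e-19/(1.381e-23*995.0) = 2.635
Step 2: exp(-beta*E) = 0.07173
Step 3: <E> = 0.226*0.07173/(1+0.07173) = 0.01513 eV

0.01513


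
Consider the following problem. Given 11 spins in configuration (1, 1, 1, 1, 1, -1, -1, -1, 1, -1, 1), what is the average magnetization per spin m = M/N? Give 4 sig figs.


Step 1: Count up spins (+1): 7, down spins (-1): 4
Step 2: Total magnetization M = 7 - 4 = 3
Step 3: m = M/N = 3/11 = 0.2727

0.2727


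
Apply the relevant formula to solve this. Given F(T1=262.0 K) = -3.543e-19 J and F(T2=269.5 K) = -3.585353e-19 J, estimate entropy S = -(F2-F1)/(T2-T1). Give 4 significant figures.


Step 1: dF = F2 - F1 = -3.585353e-19 - (-3.543e-19) = -4.2353e-21 J
Step 2: dT = T2 - T1 = 269.5 - 262.0 = 7.5 K
Step 3: S = -dF/dT = -(-4.2353e-21)/7.5 = 5.647e-22 J/K

5.647e-22


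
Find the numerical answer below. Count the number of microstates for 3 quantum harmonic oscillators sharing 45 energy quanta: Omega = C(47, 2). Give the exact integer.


Step 1: Use binomial coefficient C(47, 2)
Step 2: Numerator = 47! / 45!
Step 3: Denominator = 2!
Step 4: Omega = 1081

1081


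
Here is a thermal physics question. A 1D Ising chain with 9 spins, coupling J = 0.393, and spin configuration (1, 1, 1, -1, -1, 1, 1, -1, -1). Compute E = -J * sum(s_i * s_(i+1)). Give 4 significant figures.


Step 1: Nearest-neighbor products: 1, 1, -1, 1, -1, 1, -1, 1
Step 2: Sum of products = 2
Step 3: E = -0.393 * 2 = -0.786

-0.786


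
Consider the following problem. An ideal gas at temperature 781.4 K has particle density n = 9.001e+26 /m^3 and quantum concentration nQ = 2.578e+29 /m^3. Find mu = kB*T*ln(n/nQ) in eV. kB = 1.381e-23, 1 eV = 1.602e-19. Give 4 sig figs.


Step 1: n/nQ = 9.001e+26/2.578e+29 = 0.003491
Step 2: ln(n/nQ) = -5.657
Step 3: mu = kB*T*ln(n/nQ) = 1.079e-20*-5.657 = -6.105e-20 J
Step 4: Convert to eV: -6.105e-20/1.602e-19 = -0.3811 eV

-0.3811


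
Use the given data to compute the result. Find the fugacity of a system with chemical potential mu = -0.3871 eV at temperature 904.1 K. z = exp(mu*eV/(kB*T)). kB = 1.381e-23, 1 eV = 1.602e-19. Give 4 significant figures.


Step 1: Convert mu to Joules: -0.3871*1.602e-19 = -6.201e-20 J
Step 2: kB*T = 1.381e-23*904.1 = 1.249e-20 J
Step 3: mu/(kB*T) = -4.967
Step 4: z = exp(-4.967) = 0.006965

0.006965


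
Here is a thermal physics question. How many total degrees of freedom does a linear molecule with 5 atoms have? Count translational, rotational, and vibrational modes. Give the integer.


Step 1: Translational DOF = 3
Step 2: Rotational DOF (linear) = 2
Step 3: Vibrational DOF = 3*5 - 5 = 10
Step 4: Total = 3 + 2 + 10 = 15

15


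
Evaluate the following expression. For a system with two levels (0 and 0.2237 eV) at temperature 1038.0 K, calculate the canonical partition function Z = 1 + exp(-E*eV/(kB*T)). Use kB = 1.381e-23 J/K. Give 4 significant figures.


Step 1: Compute beta*E = E*eV/(kB*T) = 0.2237*1.602e-19/(1.381e-23*1038.0) = 2.5
Step 2: exp(-beta*E) = exp(-2.5) = 0.08209
Step 3: Z = 1 + 0.08209 = 1.082

1.082


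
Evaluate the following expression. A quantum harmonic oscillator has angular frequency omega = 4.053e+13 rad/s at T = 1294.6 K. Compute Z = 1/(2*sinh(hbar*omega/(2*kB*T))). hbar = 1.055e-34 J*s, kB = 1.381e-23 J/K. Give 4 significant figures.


Step 1: Compute x = hbar*omega/(kB*T) = 1.055e-34*4.053e+13/(1.381e-23*1294.6) = 0.2392
Step 2: x/2 = 0.1196
Step 3: sinh(x/2) = 0.1199
Step 4: Z = 1/(2*0.1199) = 4.171

4.171


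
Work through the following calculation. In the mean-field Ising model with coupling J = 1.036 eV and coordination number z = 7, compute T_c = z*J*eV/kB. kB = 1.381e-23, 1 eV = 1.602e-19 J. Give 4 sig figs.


Step 1: z*J = 7*1.036 = 7.252 eV
Step 2: Convert to Joules: 7.252*1.602e-19 = 1.162e-18 J
Step 3: T_c = 1.162e-18 / 1.381e-23 = 8.413e+04 K

8.413e+04


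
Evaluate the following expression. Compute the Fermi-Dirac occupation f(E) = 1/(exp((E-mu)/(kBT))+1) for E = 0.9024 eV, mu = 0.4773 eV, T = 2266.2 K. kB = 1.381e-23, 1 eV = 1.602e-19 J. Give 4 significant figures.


Step 1: (E - mu) = 0.9024 - 0.4773 = 0.4251 eV
Step 2: Convert: (E-mu)*eV = 6.81e-20 J
Step 3: x = (E-mu)*eV/(kB*T) = 2.176
Step 4: f = 1/(exp(2.176)+1) = 0.1019

0.1019


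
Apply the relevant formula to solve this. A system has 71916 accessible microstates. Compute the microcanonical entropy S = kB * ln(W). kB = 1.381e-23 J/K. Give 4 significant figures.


Step 1: ln(W) = ln(71916) = 11.18
Step 2: S = kB * ln(W) = 1.381e-23 * 11.18
Step 3: S = 1.544e-22 J/K

1.544e-22


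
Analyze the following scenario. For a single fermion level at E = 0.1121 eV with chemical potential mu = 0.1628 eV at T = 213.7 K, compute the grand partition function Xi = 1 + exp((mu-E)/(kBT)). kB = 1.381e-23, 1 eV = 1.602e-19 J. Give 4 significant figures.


Step 1: (mu - E) = 0.1628 - 0.1121 = 0.0507 eV
Step 2: x = (mu-E)*eV/(kB*T) = 0.0507*1.602e-19/(1.381e-23*213.7) = 2.752
Step 3: exp(x) = 15.68
Step 4: Xi = 1 + 15.68 = 16.68

16.68


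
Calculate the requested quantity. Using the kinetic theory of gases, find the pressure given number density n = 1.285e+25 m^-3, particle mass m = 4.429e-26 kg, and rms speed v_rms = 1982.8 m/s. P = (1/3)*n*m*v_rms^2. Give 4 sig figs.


Step 1: v_rms^2 = 1982.8^2 = 3.931e+06
Step 2: n*m = 1.285e+25*4.429e-26 = 0.5691
Step 3: P = (1/3)*0.5691*3.931e+06 = 7.458e+05 Pa

7.458e+05


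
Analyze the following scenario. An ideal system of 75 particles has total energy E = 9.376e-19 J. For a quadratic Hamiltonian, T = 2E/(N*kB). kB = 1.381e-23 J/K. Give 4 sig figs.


Step 1: Numerator = 2*E = 2*9.376e-19 = 1.875e-18 J
Step 2: Denominator = N*kB = 75*1.381e-23 = 1.036e-21
Step 3: T = 1.875e-18 / 1.036e-21 = 1810 K

1810


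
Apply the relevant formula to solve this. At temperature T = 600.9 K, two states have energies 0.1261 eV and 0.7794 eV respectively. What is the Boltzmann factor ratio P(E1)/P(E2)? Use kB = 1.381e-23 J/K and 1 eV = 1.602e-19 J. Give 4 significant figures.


Step 1: Compute energy difference dE = E1 - E2 = 0.1261 - 0.7794 = -0.6533 eV
Step 2: Convert to Joules: dE_J = -0.6533 * 1.602e-19 = -1.047e-19 J
Step 3: Compute exponent = -dE_J / (kB * T) = -(-1.047e-19) / (1.381e-23 * 600.9) = 12.61
Step 4: P(E1)/P(E2) = exp(12.61) = 3.001e+05

3.001e+05


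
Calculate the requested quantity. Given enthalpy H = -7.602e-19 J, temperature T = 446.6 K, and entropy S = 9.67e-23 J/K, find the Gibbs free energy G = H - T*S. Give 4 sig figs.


Step 1: T*S = 446.6 * 9.67e-23 = 4.319e-20 J
Step 2: G = H - T*S = -7.602e-19 - 4.319e-20
Step 3: G = -8.034e-19 J

-8.034e-19


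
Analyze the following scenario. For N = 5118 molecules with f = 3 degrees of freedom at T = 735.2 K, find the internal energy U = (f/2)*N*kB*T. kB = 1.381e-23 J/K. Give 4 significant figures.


Step 1: f/2 = 3/2 = 1.5
Step 2: N*kB*T = 5118*1.381e-23*735.2 = 5.196e-17
Step 3: U = 1.5 * 5.196e-17 = 7.795e-17 J

7.795e-17


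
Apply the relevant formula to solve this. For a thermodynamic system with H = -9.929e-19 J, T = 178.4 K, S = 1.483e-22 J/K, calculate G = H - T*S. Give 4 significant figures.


Step 1: T*S = 178.4 * 1.483e-22 = 2.646e-20 J
Step 2: G = H - T*S = -9.929e-19 - 2.646e-20
Step 3: G = -1.019e-18 J

-1.019e-18


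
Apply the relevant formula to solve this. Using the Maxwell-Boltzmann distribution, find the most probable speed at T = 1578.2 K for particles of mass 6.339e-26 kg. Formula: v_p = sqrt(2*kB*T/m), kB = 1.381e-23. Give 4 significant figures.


Step 1: Numerator = 2*kB*T = 2*1.381e-23*1578.2 = 4.359e-20
Step 2: Ratio = 4.359e-20 / 6.339e-26 = 6.876e+05
Step 3: v_p = sqrt(6.876e+05) = 829.2 m/s

829.2


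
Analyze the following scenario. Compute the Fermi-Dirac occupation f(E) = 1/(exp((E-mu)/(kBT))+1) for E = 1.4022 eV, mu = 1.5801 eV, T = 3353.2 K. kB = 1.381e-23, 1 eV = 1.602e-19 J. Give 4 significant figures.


Step 1: (E - mu) = 1.4022 - 1.5801 = -0.1779 eV
Step 2: Convert: (E-mu)*eV = -2.85e-20 J
Step 3: x = (E-mu)*eV/(kB*T) = -0.6154
Step 4: f = 1/(exp(-0.6154)+1) = 0.6492

0.6492


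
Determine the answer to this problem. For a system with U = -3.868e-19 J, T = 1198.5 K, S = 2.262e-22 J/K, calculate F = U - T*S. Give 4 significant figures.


Step 1: T*S = 1198.5 * 2.262e-22 = 2.711e-19 J
Step 2: F = U - T*S = -3.868e-19 - 2.711e-19
Step 3: F = -6.579e-19 J

-6.579e-19


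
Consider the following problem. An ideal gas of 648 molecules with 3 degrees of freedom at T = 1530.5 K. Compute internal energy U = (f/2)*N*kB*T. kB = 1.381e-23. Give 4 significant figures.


Step 1: f/2 = 3/2 = 1.5
Step 2: N*kB*T = 648*1.381e-23*1530.5 = 1.37e-17
Step 3: U = 1.5 * 1.37e-17 = 2.054e-17 J

2.054e-17


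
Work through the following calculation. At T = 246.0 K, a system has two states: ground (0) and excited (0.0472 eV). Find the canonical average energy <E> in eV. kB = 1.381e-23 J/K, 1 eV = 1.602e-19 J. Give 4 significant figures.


Step 1: beta*E = 0.0472*1.602e-19/(1.381e-23*246.0) = 2.226
Step 2: exp(-beta*E) = 0.108
Step 3: <E> = 0.0472*0.108/(1+0.108) = 0.0046 eV

0.0046


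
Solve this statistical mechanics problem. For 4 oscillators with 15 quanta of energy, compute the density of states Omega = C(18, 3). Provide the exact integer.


Step 1: Use binomial coefficient C(18, 3)
Step 2: Numerator = 18! / 15!
Step 3: Denominator = 3!
Step 4: Omega = 816

816


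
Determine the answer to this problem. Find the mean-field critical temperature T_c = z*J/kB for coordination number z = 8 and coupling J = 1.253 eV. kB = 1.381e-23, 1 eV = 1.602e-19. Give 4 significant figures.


Step 1: z*J = 8*1.253 = 10.02 eV
Step 2: Convert to Joules: 10.02*1.602e-19 = 1.606e-18 J
Step 3: T_c = 1.606e-18 / 1.381e-23 = 1.163e+05 K

1.163e+05


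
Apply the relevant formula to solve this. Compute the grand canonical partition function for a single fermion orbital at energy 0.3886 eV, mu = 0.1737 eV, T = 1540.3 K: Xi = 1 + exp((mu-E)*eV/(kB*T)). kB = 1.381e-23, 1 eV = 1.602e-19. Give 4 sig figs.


Step 1: (mu - E) = 0.1737 - 0.3886 = -0.2149 eV
Step 2: x = (mu-E)*eV/(kB*T) = -0.2149*1.602e-19/(1.381e-23*1540.3) = -1.618
Step 3: exp(x) = 0.1982
Step 4: Xi = 1 + 0.1982 = 1.198

1.198


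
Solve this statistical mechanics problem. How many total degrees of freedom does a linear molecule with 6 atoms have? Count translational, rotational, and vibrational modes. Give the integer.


Step 1: Translational DOF = 3
Step 2: Rotational DOF (linear) = 2
Step 3: Vibrational DOF = 3*6 - 5 = 13
Step 4: Total = 3 + 2 + 13 = 18

18


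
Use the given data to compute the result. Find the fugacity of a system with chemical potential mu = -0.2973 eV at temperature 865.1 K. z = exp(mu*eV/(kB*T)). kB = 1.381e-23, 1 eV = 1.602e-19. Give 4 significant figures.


Step 1: Convert mu to Joules: -0.2973*1.602e-19 = -4.763e-20 J
Step 2: kB*T = 1.381e-23*865.1 = 1.195e-20 J
Step 3: mu/(kB*T) = -3.987
Step 4: z = exp(-3.987) = 0.01856

0.01856


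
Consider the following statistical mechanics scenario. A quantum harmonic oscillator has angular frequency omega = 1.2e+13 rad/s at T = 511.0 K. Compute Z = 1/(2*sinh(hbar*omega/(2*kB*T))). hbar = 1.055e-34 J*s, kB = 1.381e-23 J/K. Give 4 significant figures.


Step 1: Compute x = hbar*omega/(kB*T) = 1.055e-34*1.2e+13/(1.381e-23*511.0) = 0.1794
Step 2: x/2 = 0.0897
Step 3: sinh(x/2) = 0.08982
Step 4: Z = 1/(2*0.08982) = 5.567

5.567


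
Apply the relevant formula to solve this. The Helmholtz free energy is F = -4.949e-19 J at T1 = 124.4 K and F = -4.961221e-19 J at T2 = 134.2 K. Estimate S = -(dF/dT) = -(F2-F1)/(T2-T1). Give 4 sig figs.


Step 1: dF = F2 - F1 = -4.961221e-19 - (-4.949e-19) = -1.2221e-21 J
Step 2: dT = T2 - T1 = 134.2 - 124.4 = 9.8 K
Step 3: S = -dF/dT = -(-1.2221e-21)/9.8 = 1.247e-22 J/K

1.247e-22


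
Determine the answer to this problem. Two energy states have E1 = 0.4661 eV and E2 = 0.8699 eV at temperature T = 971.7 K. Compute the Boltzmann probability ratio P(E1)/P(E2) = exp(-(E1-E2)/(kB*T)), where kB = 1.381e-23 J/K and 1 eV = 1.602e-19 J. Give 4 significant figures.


Step 1: Compute energy difference dE = E1 - E2 = 0.4661 - 0.8699 = -0.4038 eV
Step 2: Convert to Joules: dE_J = -0.4038 * 1.602e-19 = -6.469e-20 J
Step 3: Compute exponent = -dE_J / (kB * T) = -(-6.469e-20) / (1.381e-23 * 971.7) = 4.821
Step 4: P(E1)/P(E2) = exp(4.821) = 124

124


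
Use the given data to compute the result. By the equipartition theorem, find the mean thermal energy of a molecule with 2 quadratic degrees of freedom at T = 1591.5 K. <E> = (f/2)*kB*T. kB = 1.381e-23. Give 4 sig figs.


Step 1: f/2 = 2/2 = 1
Step 2: kB*T = 1.381e-23 * 1591.5 = 2.198e-20
Step 3: <E> = 1 * 2.198e-20 = 2.198e-20 J

2.198e-20


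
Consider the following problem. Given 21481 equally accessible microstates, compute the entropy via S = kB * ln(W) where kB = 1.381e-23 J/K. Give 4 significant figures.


Step 1: ln(W) = ln(21481) = 9.975
Step 2: S = kB * ln(W) = 1.381e-23 * 9.975
Step 3: S = 1.378e-22 J/K

1.378e-22


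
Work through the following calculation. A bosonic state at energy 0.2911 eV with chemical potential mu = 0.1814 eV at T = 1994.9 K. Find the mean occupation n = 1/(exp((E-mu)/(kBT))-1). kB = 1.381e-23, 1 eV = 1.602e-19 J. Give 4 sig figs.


Step 1: (E - mu) = 0.1097 eV
Step 2: x = (E-mu)*eV/(kB*T) = 0.1097*1.602e-19/(1.381e-23*1994.9) = 0.6379
Step 3: exp(x) = 1.893
Step 4: n = 1/(exp(x)-1) = 1.12

1.12


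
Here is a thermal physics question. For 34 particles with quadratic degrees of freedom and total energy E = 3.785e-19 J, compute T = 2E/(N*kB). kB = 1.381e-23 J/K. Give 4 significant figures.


Step 1: Numerator = 2*E = 2*3.785e-19 = 7.57e-19 J
Step 2: Denominator = N*kB = 34*1.381e-23 = 4.695e-22
Step 3: T = 7.57e-19 / 4.695e-22 = 1612 K

1612


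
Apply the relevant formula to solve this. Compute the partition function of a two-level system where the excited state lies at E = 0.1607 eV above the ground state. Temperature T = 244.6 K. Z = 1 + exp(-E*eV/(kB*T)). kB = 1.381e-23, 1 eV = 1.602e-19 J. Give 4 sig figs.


Step 1: Compute beta*E = E*eV/(kB*T) = 0.1607*1.602e-19/(1.381e-23*244.6) = 7.621
Step 2: exp(-beta*E) = exp(-7.621) = 0.0004899
Step 3: Z = 1 + 0.0004899 = 1

1


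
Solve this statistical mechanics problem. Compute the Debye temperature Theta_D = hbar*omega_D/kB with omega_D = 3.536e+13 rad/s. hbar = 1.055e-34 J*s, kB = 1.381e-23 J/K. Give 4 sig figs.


Step 1: hbar*omega_D = 1.055e-34 * 3.536e+13 = 3.73e-21 J
Step 2: Theta_D = 3.73e-21 / 1.381e-23
Step 3: Theta_D = 270.1 K

270.1


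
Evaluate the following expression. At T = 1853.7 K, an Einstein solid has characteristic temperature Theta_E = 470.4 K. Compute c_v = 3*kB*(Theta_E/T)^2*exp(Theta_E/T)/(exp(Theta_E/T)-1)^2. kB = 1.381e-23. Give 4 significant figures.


Step 1: x = Theta_E/T = 470.4/1853.7 = 0.2538
Step 2: x^2 = 0.0644
Step 3: exp(x) = 1.289
Step 4: c_v = 3*1.381e-23*0.0644*1.289/(1.289-1)^2 = 4.121e-23

4.121e-23


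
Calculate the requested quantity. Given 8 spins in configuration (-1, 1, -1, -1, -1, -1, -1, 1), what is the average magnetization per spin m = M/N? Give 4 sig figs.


Step 1: Count up spins (+1): 2, down spins (-1): 6
Step 2: Total magnetization M = 2 - 6 = -4
Step 3: m = M/N = -4/8 = -0.5

-0.5


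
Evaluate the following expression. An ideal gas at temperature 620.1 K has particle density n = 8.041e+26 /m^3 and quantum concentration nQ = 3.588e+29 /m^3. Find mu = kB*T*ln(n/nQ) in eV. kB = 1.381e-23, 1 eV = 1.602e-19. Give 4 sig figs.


Step 1: n/nQ = 8.041e+26/3.588e+29 = 0.002241
Step 2: ln(n/nQ) = -6.101
Step 3: mu = kB*T*ln(n/nQ) = 8.564e-21*-6.101 = -5.224e-20 J
Step 4: Convert to eV: -5.224e-20/1.602e-19 = -0.3261 eV

-0.3261


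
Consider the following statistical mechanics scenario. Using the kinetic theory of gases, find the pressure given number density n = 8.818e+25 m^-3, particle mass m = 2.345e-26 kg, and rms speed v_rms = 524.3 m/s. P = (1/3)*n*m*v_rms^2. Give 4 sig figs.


Step 1: v_rms^2 = 524.3^2 = 2.749e+05
Step 2: n*m = 8.818e+25*2.345e-26 = 2.068
Step 3: P = (1/3)*2.068*2.749e+05 = 1.895e+05 Pa

1.895e+05


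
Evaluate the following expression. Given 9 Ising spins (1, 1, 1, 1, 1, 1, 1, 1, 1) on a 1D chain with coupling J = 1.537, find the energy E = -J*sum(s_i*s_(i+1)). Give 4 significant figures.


Step 1: Nearest-neighbor products: 1, 1, 1, 1, 1, 1, 1, 1
Step 2: Sum of products = 8
Step 3: E = -1.537 * 8 = -12.3

-12.3


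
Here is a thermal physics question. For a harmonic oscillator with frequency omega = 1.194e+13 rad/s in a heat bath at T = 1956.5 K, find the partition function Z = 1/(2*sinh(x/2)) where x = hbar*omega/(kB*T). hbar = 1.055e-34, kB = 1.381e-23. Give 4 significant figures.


Step 1: Compute x = hbar*omega/(kB*T) = 1.055e-34*1.194e+13/(1.381e-23*1956.5) = 0.04662
Step 2: x/2 = 0.02331
Step 3: sinh(x/2) = 0.02331
Step 4: Z = 1/(2*0.02331) = 21.45

21.45


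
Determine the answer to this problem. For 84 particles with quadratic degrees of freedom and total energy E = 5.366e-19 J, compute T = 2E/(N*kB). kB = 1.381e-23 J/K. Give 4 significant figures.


Step 1: Numerator = 2*E = 2*5.366e-19 = 1.073e-18 J
Step 2: Denominator = N*kB = 84*1.381e-23 = 1.16e-21
Step 3: T = 1.073e-18 / 1.16e-21 = 925.1 K

925.1


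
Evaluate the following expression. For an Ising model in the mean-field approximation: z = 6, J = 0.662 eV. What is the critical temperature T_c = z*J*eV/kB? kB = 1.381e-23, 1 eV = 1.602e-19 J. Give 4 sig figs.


Step 1: z*J = 6*0.662 = 3.972 eV
Step 2: Convert to Joules: 3.972*1.602e-19 = 6.363e-19 J
Step 3: T_c = 6.363e-19 / 1.381e-23 = 4.608e+04 K

4.608e+04


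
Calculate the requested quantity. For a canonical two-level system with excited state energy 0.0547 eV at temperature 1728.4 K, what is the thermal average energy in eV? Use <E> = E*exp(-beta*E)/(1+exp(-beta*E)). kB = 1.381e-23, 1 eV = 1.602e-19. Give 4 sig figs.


Step 1: beta*E = 0.0547*1.602e-19/(1.381e-23*1728.4) = 0.3671
Step 2: exp(-beta*E) = 0.6927
Step 3: <E> = 0.0547*0.6927/(1+0.6927) = 0.02239 eV

0.02239


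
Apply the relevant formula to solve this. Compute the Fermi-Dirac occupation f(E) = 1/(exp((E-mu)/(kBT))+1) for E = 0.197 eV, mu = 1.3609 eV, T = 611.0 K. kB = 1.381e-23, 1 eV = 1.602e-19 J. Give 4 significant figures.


Step 1: (E - mu) = 0.197 - 1.3609 = -1.164 eV
Step 2: Convert: (E-mu)*eV = -1.865e-19 J
Step 3: x = (E-mu)*eV/(kB*T) = -22.1
Step 4: f = 1/(exp(-22.1)+1) = 1

1


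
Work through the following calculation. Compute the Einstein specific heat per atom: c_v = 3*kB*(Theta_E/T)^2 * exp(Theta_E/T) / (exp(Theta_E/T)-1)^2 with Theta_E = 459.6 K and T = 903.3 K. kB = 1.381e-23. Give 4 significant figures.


Step 1: x = Theta_E/T = 459.6/903.3 = 0.5088
Step 2: x^2 = 0.2589
Step 3: exp(x) = 1.663
Step 4: c_v = 3*1.381e-23*0.2589*1.663/(1.663-1)^2 = 4.055e-23

4.055e-23
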